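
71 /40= 1.78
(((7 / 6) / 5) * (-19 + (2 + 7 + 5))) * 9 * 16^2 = -2688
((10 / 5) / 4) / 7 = 1 / 14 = 0.07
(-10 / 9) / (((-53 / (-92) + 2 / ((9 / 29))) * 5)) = -184 / 5813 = -0.03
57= 57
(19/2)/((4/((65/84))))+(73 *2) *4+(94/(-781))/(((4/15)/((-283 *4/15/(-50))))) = 7677722303/13120800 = 585.16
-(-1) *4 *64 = 256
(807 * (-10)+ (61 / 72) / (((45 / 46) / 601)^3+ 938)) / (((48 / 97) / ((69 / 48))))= -3211554639706226389894493 / 136994609546044598016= -23442.93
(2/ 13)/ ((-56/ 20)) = -5/ 91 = -0.05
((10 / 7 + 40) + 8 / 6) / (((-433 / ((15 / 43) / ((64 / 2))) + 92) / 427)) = -136945 / 297214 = -0.46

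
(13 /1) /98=13 /98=0.13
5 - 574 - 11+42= -538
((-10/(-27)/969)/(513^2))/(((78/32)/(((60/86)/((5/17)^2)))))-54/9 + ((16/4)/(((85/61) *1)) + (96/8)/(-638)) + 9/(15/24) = 69074218178502068/6138959478157935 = 11.25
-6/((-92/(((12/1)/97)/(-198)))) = -0.00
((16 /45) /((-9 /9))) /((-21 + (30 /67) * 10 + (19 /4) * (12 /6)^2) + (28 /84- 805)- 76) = 0.00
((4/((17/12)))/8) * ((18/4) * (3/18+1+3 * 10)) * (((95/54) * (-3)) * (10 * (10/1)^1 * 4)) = -104500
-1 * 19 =-19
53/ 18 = 2.94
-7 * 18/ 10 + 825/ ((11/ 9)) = 3312/ 5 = 662.40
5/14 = 0.36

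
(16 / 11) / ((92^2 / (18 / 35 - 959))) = -33547 / 203665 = -0.16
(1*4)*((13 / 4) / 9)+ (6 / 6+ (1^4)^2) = 31 / 9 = 3.44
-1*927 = -927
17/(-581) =-17/581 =-0.03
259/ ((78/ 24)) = 1036/ 13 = 79.69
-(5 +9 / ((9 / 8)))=-13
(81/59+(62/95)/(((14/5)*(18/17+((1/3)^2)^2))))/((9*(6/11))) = 63558/196175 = 0.32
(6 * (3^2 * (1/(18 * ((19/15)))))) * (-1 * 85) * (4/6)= -2550/19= -134.21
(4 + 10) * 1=14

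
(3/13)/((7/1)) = 3/91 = 0.03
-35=-35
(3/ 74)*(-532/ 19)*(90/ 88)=-945/ 814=-1.16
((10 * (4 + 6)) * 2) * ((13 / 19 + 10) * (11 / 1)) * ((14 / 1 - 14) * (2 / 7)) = 0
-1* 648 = -648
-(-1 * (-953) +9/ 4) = -3821/ 4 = -955.25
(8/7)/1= 8/7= 1.14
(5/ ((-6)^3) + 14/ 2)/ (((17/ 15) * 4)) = 7535/ 4896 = 1.54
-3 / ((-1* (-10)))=-3 / 10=-0.30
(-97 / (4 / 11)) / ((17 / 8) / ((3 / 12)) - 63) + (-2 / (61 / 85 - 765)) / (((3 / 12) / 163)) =1967 / 298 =6.60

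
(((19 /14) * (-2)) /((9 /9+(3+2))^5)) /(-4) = 19 /217728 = 0.00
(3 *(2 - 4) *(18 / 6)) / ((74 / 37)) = -9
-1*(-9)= 9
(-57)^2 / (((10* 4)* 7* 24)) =1083 / 2240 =0.48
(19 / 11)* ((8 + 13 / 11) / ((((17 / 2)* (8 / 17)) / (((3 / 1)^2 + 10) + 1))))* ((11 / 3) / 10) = 29.08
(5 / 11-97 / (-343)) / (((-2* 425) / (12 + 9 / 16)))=-279591 / 25656400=-0.01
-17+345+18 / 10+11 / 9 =14896 / 45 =331.02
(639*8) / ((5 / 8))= 40896 / 5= 8179.20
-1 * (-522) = 522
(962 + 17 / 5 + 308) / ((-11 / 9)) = -57303 / 55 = -1041.87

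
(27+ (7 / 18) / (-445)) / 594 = 216263 / 4757940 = 0.05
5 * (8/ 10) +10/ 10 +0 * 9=5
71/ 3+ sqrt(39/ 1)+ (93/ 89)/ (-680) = sqrt(39)+ 4296641/ 181560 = 29.91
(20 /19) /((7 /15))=300 /133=2.26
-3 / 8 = -0.38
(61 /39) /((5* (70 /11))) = 671 /13650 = 0.05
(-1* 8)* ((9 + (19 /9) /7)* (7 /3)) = -4688 /27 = -173.63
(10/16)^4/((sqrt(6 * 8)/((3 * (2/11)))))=625 * sqrt(3)/90112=0.01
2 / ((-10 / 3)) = -3 / 5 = -0.60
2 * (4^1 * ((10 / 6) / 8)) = 5 / 3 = 1.67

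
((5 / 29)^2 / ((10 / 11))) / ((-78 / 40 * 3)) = -550 / 98397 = -0.01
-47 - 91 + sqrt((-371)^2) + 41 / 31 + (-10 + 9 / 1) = 7233 / 31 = 233.32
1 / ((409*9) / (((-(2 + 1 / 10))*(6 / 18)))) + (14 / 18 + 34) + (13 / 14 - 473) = -18779584 / 42945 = -437.29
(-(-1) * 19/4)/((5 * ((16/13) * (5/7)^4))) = 593047/200000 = 2.97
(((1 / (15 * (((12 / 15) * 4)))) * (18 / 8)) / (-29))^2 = 9 / 3444736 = 0.00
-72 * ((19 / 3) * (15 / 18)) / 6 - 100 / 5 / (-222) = -2340 / 37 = -63.24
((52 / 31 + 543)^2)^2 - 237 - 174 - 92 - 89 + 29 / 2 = 162567696744134495 / 1847042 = 88015159776.62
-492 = -492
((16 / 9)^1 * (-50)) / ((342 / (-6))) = 800 / 513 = 1.56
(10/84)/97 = 5/4074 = 0.00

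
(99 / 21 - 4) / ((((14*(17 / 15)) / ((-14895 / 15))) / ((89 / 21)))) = -2209425 / 11662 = -189.46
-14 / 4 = -3.50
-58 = -58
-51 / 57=-17 / 19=-0.89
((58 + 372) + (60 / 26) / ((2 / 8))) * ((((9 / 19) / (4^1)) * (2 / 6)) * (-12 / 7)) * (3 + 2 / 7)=-1181970 / 12103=-97.66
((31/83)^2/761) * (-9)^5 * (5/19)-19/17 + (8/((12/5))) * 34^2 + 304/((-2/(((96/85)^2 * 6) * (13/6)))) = 2868969498501302/2159004505425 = 1328.84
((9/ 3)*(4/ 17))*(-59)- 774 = -13866/ 17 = -815.65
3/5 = 0.60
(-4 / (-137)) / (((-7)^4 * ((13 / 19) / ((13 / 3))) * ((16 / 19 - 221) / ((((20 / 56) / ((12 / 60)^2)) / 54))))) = -45125 / 780159948057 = -0.00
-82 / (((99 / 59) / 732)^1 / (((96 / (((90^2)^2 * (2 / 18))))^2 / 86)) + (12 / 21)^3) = -809803792 / 11226621928795813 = -0.00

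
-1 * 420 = -420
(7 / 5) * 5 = 7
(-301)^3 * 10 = -272709010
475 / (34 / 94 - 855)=-22325 / 40168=-0.56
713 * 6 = 4278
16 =16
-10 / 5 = -2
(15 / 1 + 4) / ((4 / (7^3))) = 6517 / 4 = 1629.25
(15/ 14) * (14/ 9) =5/ 3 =1.67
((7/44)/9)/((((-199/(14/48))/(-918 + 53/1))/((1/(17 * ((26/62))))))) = 0.00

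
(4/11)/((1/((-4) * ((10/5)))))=-32/11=-2.91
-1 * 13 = -13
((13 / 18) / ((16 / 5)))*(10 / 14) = 325 / 2016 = 0.16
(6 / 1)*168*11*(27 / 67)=299376 / 67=4468.30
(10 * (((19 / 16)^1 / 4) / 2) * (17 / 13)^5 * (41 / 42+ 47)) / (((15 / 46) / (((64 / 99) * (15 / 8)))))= 480870069475 / 475026552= 1012.30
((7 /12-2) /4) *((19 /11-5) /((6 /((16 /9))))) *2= 68 /99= 0.69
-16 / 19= -0.84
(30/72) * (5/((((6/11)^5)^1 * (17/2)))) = 4026275/793152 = 5.08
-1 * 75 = -75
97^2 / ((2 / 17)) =159953 / 2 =79976.50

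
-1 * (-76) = 76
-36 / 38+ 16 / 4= 58 / 19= 3.05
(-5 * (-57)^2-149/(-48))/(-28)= 111373/192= 580.07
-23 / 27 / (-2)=23 / 54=0.43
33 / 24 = 11 / 8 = 1.38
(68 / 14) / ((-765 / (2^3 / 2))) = -8 / 315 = -0.03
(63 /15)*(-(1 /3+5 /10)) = -7 /2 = -3.50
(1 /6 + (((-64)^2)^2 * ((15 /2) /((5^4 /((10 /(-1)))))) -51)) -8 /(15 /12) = -301998473 /150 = -2013323.15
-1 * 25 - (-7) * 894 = 6233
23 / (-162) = -0.14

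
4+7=11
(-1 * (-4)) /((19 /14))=56 /19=2.95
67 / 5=13.40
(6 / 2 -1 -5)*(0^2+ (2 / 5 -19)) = 279 / 5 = 55.80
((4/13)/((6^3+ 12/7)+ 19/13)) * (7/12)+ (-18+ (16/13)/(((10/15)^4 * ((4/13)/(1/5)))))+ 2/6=-3258817/239340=-13.62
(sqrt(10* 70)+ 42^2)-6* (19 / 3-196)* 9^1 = 10* sqrt(7)+ 12006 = 12032.46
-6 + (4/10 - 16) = -108/5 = -21.60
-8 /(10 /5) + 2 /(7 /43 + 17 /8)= -2460 /787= -3.13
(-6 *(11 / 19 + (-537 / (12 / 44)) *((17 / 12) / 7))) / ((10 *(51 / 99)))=20957079 / 45220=463.45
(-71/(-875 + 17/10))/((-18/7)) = -35/1107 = -0.03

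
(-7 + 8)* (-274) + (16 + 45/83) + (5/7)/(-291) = -43529068/169071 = -257.46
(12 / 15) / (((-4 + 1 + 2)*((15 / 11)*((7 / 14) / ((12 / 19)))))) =-0.74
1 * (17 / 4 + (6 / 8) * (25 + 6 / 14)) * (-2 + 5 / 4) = -1959 / 112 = -17.49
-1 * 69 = -69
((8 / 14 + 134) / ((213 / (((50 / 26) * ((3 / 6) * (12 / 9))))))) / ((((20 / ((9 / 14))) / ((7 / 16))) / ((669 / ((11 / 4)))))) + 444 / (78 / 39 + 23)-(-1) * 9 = 419759367 / 14214200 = 29.53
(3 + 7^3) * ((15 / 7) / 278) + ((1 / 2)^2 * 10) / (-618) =3202555 / 1202628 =2.66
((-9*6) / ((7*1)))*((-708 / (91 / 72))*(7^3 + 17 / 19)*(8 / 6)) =23981557248 / 12103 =1981455.61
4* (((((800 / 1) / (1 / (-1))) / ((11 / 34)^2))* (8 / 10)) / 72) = -369920 / 1089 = -339.69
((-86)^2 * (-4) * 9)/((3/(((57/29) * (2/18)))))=-562096/29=-19382.62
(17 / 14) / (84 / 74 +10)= 629 / 5768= 0.11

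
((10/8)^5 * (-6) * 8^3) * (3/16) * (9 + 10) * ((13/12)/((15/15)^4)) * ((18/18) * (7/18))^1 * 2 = -5403125/192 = -28141.28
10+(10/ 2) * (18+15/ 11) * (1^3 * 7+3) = 10760/ 11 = 978.18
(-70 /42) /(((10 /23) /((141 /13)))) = -1081 /26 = -41.58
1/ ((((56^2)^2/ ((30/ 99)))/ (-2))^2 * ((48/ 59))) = 1475/ 315975456912310272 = 0.00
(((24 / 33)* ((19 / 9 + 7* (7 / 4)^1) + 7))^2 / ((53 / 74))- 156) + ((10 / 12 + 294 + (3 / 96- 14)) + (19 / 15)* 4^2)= 40069075073 / 83112480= 482.11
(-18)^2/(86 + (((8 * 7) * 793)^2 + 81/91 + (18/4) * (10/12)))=39312/239277893963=0.00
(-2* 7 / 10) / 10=-7 / 50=-0.14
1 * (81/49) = 81/49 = 1.65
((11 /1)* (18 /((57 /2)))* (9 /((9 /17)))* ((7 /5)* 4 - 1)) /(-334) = -25806 /15865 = -1.63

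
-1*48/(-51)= 16/17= 0.94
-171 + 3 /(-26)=-4449 /26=-171.12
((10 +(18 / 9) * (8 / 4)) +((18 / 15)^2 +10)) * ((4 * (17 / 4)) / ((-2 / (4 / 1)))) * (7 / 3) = -50456 / 25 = -2018.24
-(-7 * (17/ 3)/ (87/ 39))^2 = -2393209/ 7569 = -316.19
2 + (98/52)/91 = 683/338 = 2.02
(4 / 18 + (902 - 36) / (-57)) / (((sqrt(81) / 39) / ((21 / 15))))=-46592 / 513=-90.82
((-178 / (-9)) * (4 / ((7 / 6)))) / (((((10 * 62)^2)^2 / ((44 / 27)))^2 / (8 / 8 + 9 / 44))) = 51887 / 5222763556873707600000000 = 0.00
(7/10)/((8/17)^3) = 34391/5120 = 6.72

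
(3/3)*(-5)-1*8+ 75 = 62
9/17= 0.53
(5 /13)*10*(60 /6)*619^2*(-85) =-16284342500 /13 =-1252641730.77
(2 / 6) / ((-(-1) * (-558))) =-1 / 1674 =-0.00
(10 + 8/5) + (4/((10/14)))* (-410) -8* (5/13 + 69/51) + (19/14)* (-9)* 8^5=-3113616074/7735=-402536.01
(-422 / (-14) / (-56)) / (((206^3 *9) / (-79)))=16669 / 30841126848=0.00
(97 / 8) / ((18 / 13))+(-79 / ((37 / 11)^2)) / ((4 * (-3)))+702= 711.34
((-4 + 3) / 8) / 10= -1 / 80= -0.01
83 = 83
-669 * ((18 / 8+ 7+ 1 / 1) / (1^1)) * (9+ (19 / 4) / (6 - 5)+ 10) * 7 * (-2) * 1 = 18240285 / 8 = 2280035.62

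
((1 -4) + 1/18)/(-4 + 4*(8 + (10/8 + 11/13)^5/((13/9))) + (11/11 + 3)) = -0.02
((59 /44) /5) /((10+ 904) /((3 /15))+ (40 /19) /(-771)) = 864291 /14728095800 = 0.00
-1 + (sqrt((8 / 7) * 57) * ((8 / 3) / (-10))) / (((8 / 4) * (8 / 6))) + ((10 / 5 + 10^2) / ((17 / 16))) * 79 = 7583 - sqrt(798) / 35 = 7582.19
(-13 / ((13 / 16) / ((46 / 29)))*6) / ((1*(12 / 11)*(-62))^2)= -2783 / 83607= -0.03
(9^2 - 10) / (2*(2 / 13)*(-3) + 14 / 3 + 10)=2769 / 536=5.17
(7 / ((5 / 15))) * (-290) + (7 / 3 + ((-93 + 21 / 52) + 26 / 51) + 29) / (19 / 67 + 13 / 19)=-1827521791 / 297024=-6152.77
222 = 222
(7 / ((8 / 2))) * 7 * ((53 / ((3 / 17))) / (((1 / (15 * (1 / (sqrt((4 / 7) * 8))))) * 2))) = 220745 * sqrt(14) / 64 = 12905.50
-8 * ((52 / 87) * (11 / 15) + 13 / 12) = -15886 / 1305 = -12.17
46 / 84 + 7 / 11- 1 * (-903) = 904.18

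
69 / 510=23 / 170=0.14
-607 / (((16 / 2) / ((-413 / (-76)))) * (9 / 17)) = -4261747 / 5472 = -778.83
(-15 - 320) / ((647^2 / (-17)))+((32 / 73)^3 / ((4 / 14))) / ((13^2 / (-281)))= -13116238190017 / 27520976932657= -0.48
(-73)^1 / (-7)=73 / 7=10.43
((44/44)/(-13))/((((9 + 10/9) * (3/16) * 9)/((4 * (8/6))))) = -256/10647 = -0.02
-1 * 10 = -10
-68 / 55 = -1.24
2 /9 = 0.22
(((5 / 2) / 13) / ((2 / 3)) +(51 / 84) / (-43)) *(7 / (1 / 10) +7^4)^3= 4627561941331 / 1118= 4139143060.22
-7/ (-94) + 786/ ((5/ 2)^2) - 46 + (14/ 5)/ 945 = 1013137/ 12690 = 79.84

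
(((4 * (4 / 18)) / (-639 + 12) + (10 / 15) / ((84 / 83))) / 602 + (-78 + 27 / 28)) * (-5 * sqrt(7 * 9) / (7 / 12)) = 18318526610 * sqrt(7) / 9247623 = 5240.94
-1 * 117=-117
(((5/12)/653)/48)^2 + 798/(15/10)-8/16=75192512772121/141472272384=531.50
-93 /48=-31 /16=-1.94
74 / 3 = 24.67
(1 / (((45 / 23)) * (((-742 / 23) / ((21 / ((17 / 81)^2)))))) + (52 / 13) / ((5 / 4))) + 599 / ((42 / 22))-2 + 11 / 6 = 497349338 / 1608285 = 309.24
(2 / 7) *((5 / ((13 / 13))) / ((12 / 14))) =5 / 3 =1.67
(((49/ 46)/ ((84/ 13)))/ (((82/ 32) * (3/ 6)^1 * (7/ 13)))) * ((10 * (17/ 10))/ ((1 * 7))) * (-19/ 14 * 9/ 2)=-163761/ 46207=-3.54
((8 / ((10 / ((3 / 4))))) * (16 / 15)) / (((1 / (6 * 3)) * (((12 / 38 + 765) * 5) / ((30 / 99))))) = 1216 / 1332925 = 0.00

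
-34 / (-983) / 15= 34 / 14745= 0.00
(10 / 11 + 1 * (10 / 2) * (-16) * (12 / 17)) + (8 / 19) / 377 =-74422074 / 1339481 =-55.56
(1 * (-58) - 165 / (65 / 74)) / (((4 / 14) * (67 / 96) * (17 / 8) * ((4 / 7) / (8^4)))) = -3622305792 / 871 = -4158789.66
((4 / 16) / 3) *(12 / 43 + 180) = 646 / 43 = 15.02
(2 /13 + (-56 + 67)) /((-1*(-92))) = 145 /1196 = 0.12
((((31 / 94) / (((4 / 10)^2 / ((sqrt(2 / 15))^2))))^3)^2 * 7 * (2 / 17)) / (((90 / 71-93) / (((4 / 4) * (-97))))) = 668526014958265625 / 1781864304276214499328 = 0.00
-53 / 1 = -53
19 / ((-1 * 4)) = -19 / 4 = -4.75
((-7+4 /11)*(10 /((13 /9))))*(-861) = 5656770 /143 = 39557.83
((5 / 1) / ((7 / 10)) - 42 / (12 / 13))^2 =288369 / 196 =1471.27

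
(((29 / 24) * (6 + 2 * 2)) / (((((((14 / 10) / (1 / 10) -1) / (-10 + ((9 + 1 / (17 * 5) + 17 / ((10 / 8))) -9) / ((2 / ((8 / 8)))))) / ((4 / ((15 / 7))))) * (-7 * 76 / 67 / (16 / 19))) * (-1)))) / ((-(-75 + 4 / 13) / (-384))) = 90030848 / 29795135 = 3.02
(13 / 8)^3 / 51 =2197 / 26112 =0.08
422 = 422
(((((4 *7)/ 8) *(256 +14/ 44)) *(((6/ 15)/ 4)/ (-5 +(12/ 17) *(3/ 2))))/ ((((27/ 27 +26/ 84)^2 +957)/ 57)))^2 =284527994168908318689/ 155349925212303900100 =1.83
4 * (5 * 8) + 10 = 170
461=461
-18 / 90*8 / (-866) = 4 / 2165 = 0.00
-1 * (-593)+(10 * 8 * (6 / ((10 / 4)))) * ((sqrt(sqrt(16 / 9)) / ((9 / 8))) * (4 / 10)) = 2048 * sqrt(3) / 45+593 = 671.83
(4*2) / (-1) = -8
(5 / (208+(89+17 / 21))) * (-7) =-735 / 6254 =-0.12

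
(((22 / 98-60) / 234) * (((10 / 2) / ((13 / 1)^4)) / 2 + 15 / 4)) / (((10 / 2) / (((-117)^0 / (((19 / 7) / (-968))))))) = 30367535165 / 444437721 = 68.33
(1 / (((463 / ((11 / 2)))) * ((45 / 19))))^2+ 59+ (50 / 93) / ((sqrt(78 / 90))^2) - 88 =-19859062245857 / 699764726700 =-28.38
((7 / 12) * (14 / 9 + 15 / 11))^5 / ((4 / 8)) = 33882809484846343 / 1183183780483584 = 28.64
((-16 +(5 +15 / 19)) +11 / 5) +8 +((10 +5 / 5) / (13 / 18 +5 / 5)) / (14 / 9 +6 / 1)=83591 / 100130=0.83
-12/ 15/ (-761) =4/ 3805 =0.00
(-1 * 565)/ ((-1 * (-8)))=-565/ 8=-70.62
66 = 66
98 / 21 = 14 / 3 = 4.67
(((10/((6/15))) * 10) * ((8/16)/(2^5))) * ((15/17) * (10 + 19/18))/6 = 124375/19584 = 6.35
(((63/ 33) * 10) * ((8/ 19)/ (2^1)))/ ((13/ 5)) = 4200/ 2717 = 1.55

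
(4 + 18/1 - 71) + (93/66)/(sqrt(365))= -49 + 31 * sqrt(365)/8030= -48.93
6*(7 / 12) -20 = -16.50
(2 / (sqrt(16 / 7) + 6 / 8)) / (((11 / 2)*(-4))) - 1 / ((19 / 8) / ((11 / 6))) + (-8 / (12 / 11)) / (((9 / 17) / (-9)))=4999138 / 40337 - 64*sqrt(7) / 2123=123.85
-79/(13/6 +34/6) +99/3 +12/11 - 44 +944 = 477711/517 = 924.01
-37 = -37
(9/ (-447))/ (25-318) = 3/ 43657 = 0.00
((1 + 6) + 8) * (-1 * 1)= -15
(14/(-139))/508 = -7/35306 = -0.00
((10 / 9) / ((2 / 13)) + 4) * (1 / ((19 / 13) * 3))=1313 / 513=2.56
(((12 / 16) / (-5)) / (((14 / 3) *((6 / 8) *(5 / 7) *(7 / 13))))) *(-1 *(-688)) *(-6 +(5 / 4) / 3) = 74906 / 175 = 428.03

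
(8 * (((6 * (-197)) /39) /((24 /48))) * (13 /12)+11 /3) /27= -1565 /81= -19.32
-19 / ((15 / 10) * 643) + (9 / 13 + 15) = 15.67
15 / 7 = 2.14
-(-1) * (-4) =-4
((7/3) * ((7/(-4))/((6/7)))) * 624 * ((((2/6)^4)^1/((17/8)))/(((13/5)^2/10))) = -1372000/53703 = -25.55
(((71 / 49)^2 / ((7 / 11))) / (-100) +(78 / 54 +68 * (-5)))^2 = 26230704194493457681 / 228804951690000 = 114642.21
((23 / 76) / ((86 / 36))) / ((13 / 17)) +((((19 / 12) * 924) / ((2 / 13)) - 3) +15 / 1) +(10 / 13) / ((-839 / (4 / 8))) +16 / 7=594076753112 / 62377133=9523.95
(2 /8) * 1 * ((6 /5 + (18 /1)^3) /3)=4861 /10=486.10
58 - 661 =-603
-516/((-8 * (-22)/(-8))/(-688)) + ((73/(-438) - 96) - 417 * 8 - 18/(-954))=-19568.88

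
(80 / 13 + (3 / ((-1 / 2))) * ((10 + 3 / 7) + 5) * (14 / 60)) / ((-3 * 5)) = 1004 / 975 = 1.03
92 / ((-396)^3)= -0.00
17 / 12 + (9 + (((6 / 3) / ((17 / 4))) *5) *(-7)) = -1235 / 204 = -6.05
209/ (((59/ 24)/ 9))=45144/ 59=765.15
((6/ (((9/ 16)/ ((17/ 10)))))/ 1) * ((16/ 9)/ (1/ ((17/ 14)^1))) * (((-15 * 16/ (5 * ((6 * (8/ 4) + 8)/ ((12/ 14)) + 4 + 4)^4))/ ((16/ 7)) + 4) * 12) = 2888130821984/ 1537099515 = 1878.95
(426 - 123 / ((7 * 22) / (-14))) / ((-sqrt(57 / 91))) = -1603 * sqrt(5187) / 209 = -552.39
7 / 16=0.44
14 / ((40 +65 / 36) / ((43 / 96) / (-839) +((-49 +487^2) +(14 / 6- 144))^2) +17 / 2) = 54278985443170684 / 32955098307668361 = 1.65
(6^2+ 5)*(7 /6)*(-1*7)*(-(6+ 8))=14063 /3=4687.67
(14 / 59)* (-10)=-140 / 59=-2.37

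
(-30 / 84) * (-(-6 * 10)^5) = -1944000000 / 7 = -277714285.71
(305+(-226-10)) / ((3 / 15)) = 345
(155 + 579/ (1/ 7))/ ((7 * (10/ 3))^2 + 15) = 37872/ 5035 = 7.52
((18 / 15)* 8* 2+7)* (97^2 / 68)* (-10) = -1232579 / 34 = -36252.32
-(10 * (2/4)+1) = -6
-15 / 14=-1.07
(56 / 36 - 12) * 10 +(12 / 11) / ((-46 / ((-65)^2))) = -465970 / 2277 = -204.64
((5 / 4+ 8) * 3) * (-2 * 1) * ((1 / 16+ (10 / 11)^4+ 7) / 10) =-201402063 / 4685120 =-42.99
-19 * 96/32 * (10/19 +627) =-35769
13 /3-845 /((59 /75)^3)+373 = -836964097 /616137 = -1358.41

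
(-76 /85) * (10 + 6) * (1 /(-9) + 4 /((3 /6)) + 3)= -119168 /765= -155.78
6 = 6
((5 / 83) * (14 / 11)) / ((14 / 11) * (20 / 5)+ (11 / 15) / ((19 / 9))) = 0.01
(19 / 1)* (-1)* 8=-152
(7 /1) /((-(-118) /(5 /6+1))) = 77 /708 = 0.11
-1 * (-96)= 96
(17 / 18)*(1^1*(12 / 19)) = 0.60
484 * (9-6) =1452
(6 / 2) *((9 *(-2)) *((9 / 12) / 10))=-81 / 20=-4.05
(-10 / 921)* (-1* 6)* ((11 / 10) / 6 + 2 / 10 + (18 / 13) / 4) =569 / 11973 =0.05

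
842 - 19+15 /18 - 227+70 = 666.83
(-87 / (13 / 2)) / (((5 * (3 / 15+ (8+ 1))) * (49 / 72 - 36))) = 6264 / 760357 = 0.01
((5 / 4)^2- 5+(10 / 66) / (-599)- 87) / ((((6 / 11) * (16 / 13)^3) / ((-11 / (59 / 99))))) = 1641.49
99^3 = 970299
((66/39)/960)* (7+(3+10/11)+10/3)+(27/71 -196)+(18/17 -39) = -527675047/2259504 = -233.54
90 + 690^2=476190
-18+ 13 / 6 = -15.83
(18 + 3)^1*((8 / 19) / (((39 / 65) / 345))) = 96600 / 19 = 5084.21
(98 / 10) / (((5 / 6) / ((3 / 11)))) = 3.21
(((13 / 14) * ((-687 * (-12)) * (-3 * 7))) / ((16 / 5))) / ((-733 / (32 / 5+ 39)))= 18246033 / 5864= 3111.53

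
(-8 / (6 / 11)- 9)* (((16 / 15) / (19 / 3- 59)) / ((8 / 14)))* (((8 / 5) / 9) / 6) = 3976 / 159975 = 0.02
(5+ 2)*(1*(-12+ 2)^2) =700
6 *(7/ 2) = 21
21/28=3/4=0.75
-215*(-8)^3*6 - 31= 660449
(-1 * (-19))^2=361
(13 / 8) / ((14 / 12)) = 39 / 28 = 1.39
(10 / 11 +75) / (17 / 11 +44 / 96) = 20040 / 529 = 37.88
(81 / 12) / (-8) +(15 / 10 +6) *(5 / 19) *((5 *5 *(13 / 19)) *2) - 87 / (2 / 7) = -2747331 / 11552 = -237.82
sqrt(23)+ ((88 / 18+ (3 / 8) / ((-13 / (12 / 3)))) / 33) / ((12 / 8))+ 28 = sqrt(23)+ 325441 / 11583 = 32.89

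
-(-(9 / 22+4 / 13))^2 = -42025 / 81796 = -0.51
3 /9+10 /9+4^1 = 49 /9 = 5.44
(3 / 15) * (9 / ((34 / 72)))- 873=-73881 / 85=-869.19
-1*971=-971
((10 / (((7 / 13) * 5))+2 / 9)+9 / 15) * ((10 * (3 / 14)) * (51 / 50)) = 24293 / 2450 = 9.92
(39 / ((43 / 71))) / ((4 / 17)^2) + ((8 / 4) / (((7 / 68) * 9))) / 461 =23241492931 / 19981584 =1163.15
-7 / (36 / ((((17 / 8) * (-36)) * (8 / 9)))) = 119 / 9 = 13.22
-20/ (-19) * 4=80/ 19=4.21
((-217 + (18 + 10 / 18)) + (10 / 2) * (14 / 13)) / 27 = -22588 / 3159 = -7.15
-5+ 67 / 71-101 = -7459 / 71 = -105.06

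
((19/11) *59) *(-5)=-5605/11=-509.55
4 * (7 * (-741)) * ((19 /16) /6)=-32851 /8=-4106.38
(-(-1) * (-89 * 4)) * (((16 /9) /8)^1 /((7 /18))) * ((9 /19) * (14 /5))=-25632 /95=-269.81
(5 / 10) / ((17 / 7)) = 7 / 34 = 0.21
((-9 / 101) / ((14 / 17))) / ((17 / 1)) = -0.01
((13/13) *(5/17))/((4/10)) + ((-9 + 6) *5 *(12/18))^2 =100.74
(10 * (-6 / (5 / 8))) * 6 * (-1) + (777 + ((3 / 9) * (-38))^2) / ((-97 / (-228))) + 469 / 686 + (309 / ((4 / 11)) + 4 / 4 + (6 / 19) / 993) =1302405846523 / 358699404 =3630.91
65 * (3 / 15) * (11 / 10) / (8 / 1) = 143 / 80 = 1.79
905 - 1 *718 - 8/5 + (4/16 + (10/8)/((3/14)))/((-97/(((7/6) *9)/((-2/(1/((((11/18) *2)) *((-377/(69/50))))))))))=59662737549/321807200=185.40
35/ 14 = 5/ 2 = 2.50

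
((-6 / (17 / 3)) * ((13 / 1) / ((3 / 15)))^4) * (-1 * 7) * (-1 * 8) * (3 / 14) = -3855735000 / 17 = -226807941.18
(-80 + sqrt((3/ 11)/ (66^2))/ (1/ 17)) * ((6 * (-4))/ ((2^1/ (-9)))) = -8625.47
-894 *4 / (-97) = 3576 / 97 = 36.87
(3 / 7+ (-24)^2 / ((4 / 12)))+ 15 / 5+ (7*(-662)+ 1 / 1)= -2901.57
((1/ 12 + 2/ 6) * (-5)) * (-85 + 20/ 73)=154625/ 876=176.51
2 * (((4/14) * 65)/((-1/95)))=-24700/7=-3528.57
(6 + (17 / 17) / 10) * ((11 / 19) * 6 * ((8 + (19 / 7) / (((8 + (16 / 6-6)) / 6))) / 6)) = 377773 / 9310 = 40.58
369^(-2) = 1 /136161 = 0.00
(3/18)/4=1/24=0.04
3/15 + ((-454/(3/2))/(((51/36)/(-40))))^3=624123778944.23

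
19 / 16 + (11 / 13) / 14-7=-8375 / 1456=-5.75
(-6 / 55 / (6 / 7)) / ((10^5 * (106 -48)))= -7 / 319000000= -0.00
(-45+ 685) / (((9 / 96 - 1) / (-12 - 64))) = 1556480 / 29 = 53671.72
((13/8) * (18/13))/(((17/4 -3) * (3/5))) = 3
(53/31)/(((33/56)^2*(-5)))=-166208/168795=-0.98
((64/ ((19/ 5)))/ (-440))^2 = 64/ 43681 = 0.00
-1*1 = -1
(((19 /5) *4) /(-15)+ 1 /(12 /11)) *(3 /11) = -29 /1100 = -0.03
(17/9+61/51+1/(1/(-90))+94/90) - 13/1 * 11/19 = -150836/1615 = -93.40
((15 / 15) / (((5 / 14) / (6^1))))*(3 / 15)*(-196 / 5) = -16464 / 125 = -131.71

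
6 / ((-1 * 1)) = -6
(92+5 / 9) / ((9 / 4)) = 3332 / 81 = 41.14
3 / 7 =0.43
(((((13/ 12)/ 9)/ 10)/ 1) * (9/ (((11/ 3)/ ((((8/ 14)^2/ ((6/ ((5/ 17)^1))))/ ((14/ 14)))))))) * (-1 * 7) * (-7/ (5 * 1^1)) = 13/ 2805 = 0.00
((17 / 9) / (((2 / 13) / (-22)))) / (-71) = 3.80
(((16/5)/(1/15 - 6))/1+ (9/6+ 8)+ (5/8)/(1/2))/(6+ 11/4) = 727/623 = 1.17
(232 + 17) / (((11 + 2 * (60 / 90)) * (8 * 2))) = 747 / 592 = 1.26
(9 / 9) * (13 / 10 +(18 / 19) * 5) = 1147 / 190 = 6.04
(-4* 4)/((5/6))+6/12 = -187/10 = -18.70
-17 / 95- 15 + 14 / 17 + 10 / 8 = -84661 / 6460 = -13.11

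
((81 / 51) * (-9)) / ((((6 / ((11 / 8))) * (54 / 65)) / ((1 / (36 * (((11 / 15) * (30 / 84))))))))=-455 / 1088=-0.42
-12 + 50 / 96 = -551 / 48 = -11.48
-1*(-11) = 11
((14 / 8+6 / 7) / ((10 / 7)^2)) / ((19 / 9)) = 4599 / 7600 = 0.61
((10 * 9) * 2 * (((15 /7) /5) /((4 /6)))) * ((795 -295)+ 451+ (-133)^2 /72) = 3877245 /28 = 138473.04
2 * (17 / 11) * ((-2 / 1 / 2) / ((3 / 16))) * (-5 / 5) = 544 / 33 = 16.48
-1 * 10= -10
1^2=1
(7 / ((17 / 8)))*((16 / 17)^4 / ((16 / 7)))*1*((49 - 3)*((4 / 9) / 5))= 295436288 / 63893565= 4.62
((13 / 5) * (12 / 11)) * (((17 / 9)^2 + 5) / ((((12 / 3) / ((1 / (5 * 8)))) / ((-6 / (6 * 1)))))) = -4511 / 29700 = -0.15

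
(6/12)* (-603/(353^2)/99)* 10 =-335/1370699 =-0.00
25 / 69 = 0.36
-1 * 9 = -9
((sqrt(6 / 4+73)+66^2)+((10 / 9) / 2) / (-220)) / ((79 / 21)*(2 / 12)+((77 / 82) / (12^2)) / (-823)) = 6961.39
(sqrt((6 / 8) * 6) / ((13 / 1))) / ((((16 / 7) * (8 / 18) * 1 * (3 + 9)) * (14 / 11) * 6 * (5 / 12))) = 99 * sqrt(2) / 33280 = 0.00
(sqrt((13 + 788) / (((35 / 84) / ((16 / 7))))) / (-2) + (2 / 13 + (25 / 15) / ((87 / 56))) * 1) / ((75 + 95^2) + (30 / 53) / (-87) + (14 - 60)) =110293 / 814085298 - 4611 * sqrt(9345) / 121764895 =-0.00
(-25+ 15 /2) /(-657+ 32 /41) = 287 /10762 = 0.03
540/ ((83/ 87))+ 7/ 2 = 94541/ 166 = 569.52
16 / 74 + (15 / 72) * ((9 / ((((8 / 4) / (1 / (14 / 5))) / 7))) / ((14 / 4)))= 3671 / 4144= 0.89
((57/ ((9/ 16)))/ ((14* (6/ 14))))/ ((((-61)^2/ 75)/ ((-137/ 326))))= -260300/ 1819569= -0.14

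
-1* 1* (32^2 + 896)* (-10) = 19200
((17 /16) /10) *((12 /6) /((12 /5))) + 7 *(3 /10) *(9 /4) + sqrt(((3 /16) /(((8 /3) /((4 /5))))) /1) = 3 *sqrt(10) /40 + 4621 /960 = 5.05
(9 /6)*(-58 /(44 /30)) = -59.32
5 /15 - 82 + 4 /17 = -4153 /51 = -81.43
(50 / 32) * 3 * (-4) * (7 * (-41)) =21525 / 4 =5381.25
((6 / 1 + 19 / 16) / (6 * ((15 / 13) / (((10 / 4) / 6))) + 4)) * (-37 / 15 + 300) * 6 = 1334437 / 2144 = 622.41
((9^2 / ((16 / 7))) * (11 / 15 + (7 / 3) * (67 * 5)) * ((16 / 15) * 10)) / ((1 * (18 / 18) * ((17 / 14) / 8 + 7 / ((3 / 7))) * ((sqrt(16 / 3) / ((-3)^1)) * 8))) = -46580184 * sqrt(3) / 27695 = -2913.13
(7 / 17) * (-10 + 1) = -63 / 17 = -3.71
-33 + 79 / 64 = -2033 / 64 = -31.77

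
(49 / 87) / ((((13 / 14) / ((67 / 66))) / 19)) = 436639 / 37323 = 11.70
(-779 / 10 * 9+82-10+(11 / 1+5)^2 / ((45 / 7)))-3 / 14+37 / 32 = -1186085 / 2016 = -588.34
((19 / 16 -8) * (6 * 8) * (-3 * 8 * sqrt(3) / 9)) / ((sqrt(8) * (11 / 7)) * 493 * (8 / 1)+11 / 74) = -3161872 * sqrt(3) / 7495833376229+263660375552 * sqrt(6) / 7495833376229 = 0.09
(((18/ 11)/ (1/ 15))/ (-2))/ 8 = -135/ 88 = -1.53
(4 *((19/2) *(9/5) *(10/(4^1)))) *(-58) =-9918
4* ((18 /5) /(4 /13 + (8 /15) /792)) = 277992 /5953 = 46.70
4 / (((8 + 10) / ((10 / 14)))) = 10 / 63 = 0.16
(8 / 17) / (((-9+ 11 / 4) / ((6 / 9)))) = -64 / 1275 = -0.05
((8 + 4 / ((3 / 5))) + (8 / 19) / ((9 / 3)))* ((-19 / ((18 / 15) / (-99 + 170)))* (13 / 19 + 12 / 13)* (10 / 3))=-594745700 / 6669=-89180.64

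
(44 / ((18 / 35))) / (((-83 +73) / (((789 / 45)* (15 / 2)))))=-1125.06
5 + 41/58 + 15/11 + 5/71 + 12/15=1798547/226490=7.94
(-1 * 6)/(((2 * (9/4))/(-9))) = 12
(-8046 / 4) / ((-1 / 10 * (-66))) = -6705 / 22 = -304.77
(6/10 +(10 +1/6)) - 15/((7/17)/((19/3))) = -46189/210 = -219.95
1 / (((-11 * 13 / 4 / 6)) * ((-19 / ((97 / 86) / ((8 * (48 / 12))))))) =291 / 934648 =0.00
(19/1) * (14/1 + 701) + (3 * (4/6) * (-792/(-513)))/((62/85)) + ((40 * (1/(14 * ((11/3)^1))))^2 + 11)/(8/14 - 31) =481326544528/35420693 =13588.85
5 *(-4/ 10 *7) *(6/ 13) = -84/ 13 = -6.46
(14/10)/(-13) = -7/65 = -0.11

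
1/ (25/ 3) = 3/ 25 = 0.12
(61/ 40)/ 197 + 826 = 6508941/ 7880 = 826.01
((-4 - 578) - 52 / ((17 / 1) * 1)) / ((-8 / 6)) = 14919 / 34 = 438.79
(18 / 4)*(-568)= -2556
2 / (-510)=-0.00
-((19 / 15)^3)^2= -47045881 / 11390625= -4.13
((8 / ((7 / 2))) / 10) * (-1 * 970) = -1552 / 7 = -221.71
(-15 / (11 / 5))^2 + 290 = 40715 / 121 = 336.49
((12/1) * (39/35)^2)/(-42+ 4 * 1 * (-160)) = -9126/417725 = -0.02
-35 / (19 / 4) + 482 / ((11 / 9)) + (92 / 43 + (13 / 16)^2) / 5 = 4458186451 / 11503360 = 387.56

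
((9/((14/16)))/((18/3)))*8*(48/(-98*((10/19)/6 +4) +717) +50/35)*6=114913152/883715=130.03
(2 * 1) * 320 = 640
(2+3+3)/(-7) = -1.14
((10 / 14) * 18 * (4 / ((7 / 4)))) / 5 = 288 / 49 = 5.88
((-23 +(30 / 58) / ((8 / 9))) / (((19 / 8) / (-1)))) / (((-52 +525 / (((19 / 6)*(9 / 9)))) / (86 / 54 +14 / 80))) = 0.15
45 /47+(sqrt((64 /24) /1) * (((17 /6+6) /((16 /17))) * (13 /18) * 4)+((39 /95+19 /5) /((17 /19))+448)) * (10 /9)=553.16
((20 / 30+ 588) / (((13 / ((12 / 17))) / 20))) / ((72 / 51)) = 17660 / 39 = 452.82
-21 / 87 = -0.24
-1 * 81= -81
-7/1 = -7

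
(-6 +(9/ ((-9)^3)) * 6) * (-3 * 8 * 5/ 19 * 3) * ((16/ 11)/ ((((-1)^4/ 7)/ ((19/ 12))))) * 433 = 79533440/ 99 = 803368.08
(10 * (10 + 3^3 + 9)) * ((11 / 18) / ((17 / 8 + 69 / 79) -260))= -319792 / 292365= -1.09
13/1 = 13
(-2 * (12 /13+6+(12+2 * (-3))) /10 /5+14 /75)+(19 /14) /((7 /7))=14017 /13650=1.03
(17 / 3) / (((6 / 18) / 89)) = 1513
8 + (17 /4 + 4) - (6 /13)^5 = 24102941 /1485172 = 16.23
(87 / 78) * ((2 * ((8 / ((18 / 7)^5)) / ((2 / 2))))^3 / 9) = 137679283788347 / 385428199281182928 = 0.00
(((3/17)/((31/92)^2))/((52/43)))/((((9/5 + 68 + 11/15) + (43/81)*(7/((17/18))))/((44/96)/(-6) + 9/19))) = 370889835/54089293024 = 0.01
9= 9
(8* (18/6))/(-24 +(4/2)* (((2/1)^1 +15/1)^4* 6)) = 2/83519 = 0.00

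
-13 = -13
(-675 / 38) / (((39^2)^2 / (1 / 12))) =-25 / 39071448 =-0.00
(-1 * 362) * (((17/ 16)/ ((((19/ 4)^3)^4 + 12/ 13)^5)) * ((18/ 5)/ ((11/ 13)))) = -44419084970870226907557286799718671586561097728/ 1084664742343046237117426206394479374732251531849736629200930035523190933965234796875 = -0.00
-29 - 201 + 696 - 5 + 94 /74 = 17104 /37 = 462.27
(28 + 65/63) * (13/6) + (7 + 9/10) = 70.80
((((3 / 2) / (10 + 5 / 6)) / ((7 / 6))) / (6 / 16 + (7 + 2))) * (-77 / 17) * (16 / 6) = -4224 / 27625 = -0.15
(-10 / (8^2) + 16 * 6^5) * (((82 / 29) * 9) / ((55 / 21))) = 1208900.78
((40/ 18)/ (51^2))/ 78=10/ 912951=0.00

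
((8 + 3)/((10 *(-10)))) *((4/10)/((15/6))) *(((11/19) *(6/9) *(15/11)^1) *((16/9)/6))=-0.00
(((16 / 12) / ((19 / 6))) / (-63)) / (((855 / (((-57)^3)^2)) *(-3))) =3127704 / 35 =89362.97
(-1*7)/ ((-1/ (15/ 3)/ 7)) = 245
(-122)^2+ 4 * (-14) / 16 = 29761 / 2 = 14880.50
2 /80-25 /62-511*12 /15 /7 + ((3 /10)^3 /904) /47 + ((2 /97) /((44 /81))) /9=-82599554979921 /1405375576000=-58.77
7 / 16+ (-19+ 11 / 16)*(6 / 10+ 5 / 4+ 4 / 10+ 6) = -9641 / 64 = -150.64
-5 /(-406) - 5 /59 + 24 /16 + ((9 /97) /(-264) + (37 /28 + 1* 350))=36063494935 /102235672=352.75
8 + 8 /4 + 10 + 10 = 30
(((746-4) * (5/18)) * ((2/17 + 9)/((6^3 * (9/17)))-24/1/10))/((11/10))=-434.76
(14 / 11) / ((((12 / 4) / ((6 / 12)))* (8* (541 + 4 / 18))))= 21 / 428648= 0.00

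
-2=-2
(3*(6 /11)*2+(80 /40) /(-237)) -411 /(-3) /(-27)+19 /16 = -233611 /375408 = -0.62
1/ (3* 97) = 1/ 291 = 0.00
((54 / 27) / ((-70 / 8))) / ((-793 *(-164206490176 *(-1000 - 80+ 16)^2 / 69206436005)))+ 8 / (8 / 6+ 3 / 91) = 821321759054903631245 / 140271527533467679232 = 5.86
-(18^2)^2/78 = -17496/13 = -1345.85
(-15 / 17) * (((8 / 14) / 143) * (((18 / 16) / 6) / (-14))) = 45 / 952952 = 0.00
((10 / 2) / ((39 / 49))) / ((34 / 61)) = 14945 / 1326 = 11.27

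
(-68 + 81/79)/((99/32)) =-15392/711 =-21.65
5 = 5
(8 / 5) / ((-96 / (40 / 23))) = -2 / 69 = -0.03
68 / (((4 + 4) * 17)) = 1 / 2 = 0.50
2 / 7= 0.29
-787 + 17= -770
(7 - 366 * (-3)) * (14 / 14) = 1105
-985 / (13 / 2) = -1970 / 13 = -151.54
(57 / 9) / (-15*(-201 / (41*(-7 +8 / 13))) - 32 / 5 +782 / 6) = 323285 / 5738252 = 0.06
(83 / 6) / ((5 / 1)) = 83 / 30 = 2.77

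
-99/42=-2.36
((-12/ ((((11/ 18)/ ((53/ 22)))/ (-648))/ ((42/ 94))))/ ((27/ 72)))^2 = 43144487641350144/ 32341969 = 1334009306.65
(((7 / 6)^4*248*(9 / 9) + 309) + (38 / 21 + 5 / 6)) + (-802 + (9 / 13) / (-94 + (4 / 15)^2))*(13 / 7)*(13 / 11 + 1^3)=-2478.60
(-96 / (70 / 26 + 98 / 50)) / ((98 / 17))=-11050 / 3087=-3.58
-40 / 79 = -0.51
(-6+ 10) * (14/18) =28/9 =3.11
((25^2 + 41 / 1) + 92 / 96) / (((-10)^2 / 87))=464203 / 800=580.25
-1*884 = -884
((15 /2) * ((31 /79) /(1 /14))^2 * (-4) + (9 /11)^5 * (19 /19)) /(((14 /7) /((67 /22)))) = -60948502371357 /44225248804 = -1378.14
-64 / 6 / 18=-16 / 27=-0.59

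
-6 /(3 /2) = -4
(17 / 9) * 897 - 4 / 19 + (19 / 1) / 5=483908 / 285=1697.92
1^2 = 1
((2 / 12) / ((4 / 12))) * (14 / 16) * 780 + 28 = 1477 / 4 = 369.25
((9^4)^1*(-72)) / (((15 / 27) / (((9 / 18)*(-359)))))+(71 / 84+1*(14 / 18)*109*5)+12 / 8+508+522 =192315452407 / 1260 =152631311.43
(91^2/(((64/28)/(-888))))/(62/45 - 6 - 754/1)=4240.80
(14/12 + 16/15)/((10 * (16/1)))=67/4800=0.01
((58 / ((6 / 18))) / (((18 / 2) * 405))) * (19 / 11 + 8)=6206 / 13365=0.46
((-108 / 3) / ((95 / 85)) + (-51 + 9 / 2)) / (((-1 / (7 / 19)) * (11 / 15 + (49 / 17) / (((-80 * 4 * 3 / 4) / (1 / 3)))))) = 128134440 / 3222647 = 39.76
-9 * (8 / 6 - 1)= -3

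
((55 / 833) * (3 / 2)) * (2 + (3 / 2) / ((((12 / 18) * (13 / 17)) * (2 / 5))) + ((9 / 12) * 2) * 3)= 237765 / 173264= 1.37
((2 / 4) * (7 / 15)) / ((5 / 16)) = 56 / 75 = 0.75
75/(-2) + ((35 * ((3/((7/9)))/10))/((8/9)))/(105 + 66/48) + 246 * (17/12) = 529565/1702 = 311.14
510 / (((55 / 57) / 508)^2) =85521893472 / 605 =141358501.61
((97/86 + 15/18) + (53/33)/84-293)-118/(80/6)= -44679077/148995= -299.87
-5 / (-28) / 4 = 5 / 112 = 0.04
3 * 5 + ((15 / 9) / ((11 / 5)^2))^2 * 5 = 2054660 / 131769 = 15.59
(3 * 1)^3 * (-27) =-729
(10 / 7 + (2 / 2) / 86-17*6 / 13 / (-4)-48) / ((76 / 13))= -7.63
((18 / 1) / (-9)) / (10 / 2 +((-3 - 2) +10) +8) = -1 / 9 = -0.11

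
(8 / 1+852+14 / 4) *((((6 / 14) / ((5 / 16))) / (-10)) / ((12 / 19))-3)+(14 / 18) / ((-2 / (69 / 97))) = -141483883 / 50925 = -2778.28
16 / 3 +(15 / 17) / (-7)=1859 / 357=5.21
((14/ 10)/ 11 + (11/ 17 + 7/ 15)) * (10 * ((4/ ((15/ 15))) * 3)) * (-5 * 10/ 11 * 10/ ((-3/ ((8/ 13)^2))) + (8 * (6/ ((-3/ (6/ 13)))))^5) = -440658047383552/ 134779359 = -3269477.25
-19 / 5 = -3.80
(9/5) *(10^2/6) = 30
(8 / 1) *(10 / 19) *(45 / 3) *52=62400 / 19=3284.21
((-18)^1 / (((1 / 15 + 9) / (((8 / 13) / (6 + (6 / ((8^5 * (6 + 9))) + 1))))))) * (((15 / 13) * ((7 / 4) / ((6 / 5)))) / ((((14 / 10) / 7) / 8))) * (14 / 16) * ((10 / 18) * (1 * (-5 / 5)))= 3136000000 / 549165331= 5.71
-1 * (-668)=668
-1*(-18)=18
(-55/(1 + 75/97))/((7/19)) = -101365/1204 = -84.19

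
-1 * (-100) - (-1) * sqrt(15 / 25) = sqrt(15) / 5 + 100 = 100.77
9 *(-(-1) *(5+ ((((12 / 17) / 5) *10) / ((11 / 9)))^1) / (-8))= -10359 / 1496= -6.92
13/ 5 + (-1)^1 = 8/ 5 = 1.60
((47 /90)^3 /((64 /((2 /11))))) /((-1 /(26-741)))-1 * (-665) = 3103973699 /4665600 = 665.29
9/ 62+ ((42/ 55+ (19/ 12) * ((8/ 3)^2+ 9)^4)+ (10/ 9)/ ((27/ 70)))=14320738686109/ 134238060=106681.66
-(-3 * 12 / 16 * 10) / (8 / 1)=45 / 16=2.81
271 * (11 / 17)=2981 / 17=175.35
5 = 5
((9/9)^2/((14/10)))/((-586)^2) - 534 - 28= -1350919859/2403772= -562.00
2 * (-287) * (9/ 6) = -861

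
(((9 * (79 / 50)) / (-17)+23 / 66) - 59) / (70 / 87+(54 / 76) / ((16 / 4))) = -3677678152 / 60723575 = -60.56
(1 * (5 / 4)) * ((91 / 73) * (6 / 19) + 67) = 467375 / 5548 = 84.24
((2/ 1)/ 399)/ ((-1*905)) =-2/ 361095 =-0.00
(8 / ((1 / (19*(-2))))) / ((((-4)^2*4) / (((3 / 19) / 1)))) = -3 / 4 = -0.75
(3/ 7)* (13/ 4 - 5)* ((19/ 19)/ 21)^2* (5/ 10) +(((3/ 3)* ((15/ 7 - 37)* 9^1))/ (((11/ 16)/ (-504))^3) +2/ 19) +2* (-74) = 3675756850014704359/ 29739864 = 123596962313.44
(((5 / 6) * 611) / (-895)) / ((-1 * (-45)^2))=611 / 2174850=0.00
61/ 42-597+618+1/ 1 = 985/ 42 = 23.45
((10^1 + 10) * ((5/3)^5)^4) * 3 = 1907348632812500/1162261467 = 1641066.74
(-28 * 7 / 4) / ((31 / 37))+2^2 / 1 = -1689 / 31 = -54.48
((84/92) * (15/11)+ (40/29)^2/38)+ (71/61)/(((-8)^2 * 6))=1.30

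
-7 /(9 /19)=-133 /9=-14.78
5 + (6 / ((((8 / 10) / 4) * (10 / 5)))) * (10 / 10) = 20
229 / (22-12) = 22.90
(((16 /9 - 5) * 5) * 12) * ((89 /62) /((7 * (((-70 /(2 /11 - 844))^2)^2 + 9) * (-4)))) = 831171929615235 /754724829273716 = 1.10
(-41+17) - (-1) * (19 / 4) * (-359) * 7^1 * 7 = -334325 / 4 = -83581.25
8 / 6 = 4 / 3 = 1.33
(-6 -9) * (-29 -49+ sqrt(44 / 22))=1170 -15 * sqrt(2)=1148.79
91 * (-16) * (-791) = 1151696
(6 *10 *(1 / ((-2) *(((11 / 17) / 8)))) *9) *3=-110160 / 11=-10014.55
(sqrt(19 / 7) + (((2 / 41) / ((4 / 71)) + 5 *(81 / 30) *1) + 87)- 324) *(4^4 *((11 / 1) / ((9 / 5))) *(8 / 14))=-73441280 / 369 + 56320 *sqrt(133) / 441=-197555.04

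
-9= -9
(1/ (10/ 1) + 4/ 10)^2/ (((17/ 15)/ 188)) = 705/ 17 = 41.47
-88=-88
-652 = -652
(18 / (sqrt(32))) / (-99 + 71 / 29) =-261 * sqrt(2) / 11200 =-0.03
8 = 8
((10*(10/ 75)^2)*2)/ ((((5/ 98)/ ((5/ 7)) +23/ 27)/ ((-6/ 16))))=-252/ 1745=-0.14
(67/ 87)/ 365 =0.00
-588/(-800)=147/200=0.74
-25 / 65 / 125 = -1 / 325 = -0.00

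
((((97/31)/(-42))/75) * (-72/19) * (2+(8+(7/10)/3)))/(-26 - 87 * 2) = -0.00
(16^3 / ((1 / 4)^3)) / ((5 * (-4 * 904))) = -8192 / 565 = -14.50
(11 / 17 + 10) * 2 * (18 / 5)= 76.66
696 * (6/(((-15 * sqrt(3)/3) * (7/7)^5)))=-1392 * sqrt(3)/5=-482.20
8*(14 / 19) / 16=7 / 19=0.37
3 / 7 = 0.43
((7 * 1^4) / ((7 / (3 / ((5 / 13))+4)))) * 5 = 59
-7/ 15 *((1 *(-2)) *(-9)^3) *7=-23814/ 5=-4762.80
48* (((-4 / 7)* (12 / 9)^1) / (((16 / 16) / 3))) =-768 / 7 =-109.71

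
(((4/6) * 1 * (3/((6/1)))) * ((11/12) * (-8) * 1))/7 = -22/63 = -0.35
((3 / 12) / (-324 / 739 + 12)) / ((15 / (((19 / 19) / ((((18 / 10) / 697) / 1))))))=515083 / 922752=0.56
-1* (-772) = 772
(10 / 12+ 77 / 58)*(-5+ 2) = -188 / 29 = -6.48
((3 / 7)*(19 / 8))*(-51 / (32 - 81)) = 2907 / 2744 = 1.06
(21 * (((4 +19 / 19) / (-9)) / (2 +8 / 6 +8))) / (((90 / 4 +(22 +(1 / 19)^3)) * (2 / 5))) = -1200325 / 20755402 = -0.06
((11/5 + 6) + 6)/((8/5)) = 71/8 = 8.88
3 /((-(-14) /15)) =45 /14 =3.21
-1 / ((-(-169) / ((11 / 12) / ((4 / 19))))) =-209 / 8112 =-0.03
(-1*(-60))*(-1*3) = -180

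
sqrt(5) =2.24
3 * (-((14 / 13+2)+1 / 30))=-1213 / 130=-9.33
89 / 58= 1.53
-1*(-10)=10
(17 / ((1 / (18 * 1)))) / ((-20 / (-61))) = 9333 / 10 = 933.30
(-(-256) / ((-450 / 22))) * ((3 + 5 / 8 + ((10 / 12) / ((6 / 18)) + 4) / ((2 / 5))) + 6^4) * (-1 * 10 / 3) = 2470336 / 45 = 54896.36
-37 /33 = -1.12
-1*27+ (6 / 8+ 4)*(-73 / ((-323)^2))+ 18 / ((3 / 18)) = 1779011 / 21964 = 81.00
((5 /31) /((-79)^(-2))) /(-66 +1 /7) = -218435 /14291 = -15.28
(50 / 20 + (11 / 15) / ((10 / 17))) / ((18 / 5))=281 / 270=1.04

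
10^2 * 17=1700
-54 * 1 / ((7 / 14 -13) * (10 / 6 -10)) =-324 / 625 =-0.52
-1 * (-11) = 11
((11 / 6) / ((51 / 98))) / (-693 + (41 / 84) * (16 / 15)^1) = -18865 / 3708227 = -0.01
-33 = -33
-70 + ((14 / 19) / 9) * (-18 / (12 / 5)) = -4025 / 57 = -70.61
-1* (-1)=1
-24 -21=-45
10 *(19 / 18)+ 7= 158 / 9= 17.56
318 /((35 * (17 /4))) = 1272 /595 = 2.14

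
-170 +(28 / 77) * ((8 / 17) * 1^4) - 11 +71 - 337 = -446.83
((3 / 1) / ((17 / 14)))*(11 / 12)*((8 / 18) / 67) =154 / 10251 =0.02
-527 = -527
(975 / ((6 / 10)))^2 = 2640625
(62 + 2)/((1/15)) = 960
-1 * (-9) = 9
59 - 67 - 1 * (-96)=88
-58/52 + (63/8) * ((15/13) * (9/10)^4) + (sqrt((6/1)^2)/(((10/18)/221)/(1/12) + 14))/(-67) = 313705260893/64816336000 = 4.84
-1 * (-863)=863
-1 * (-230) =230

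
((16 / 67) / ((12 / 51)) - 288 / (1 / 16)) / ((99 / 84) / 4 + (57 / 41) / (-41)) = -58113541696 / 3288963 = -17669.26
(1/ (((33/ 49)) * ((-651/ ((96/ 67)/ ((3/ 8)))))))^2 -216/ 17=-9132602124376/ 718773908193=-12.71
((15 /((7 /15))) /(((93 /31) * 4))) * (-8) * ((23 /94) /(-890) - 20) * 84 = 36000.49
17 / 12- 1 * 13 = -139 / 12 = -11.58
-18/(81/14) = -28/9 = -3.11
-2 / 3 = -0.67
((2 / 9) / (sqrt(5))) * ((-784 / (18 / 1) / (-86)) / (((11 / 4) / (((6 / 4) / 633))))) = 784 * sqrt(5) / 40420215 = 0.00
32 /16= 2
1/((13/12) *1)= 12/13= 0.92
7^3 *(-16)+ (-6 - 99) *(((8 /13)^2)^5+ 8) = -872481279311992 /137858491849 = -6328.82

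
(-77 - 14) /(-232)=91 /232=0.39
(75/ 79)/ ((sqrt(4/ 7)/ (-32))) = -1200*sqrt(7)/ 79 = -40.19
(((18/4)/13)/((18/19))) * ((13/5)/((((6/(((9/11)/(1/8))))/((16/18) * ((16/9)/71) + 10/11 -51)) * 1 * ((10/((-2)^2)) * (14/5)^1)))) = -7.41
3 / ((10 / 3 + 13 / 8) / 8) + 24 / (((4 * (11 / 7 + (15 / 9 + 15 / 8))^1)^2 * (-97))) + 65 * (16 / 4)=2255735548828 / 8517360383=264.84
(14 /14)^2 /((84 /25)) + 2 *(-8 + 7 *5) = 4561 /84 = 54.30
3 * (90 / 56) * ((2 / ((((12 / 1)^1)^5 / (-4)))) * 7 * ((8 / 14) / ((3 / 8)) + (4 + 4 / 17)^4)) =-88597445 / 252567504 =-0.35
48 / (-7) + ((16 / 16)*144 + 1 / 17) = 16327 / 119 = 137.20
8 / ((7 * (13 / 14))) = 16 / 13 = 1.23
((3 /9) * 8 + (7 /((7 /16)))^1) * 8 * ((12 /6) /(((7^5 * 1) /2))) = 256 /7203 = 0.04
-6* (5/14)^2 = -75/98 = -0.77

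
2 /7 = 0.29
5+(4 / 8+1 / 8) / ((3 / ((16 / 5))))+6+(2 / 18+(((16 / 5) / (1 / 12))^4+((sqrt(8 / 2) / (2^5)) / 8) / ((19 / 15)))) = 29744957212823 / 13680000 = 2174338.98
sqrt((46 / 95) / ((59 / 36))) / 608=3*sqrt(257830) / 1703920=0.00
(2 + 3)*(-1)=-5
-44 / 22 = -2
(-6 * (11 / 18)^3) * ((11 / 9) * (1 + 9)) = -73205 / 4374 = -16.74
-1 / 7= -0.14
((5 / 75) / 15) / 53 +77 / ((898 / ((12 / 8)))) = 2756471 / 21417300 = 0.13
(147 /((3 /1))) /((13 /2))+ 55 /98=10319 /1274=8.10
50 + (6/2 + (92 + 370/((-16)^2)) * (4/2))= 15353/64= 239.89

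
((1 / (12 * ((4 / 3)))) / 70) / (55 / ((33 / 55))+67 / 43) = 129 / 13469120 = 0.00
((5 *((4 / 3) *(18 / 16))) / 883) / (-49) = -15 / 86534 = -0.00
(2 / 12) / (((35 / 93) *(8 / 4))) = 31 / 140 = 0.22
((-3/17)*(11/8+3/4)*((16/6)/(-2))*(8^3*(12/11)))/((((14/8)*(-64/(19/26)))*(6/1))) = -304/1001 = -0.30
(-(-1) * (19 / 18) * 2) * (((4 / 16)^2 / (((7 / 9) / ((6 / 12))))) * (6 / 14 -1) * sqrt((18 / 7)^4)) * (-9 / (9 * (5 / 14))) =1539 / 1715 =0.90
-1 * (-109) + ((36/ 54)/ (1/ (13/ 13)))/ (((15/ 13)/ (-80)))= 565/ 9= 62.78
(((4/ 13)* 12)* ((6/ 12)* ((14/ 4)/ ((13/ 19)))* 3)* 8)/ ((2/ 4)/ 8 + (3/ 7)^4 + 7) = 1471486464/ 46070921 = 31.94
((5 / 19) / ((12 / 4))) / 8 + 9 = 4109 / 456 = 9.01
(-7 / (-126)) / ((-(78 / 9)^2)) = -1 / 1352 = -0.00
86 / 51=1.69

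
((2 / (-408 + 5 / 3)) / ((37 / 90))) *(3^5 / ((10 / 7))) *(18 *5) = -8266860 / 45103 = -183.29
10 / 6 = 5 / 3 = 1.67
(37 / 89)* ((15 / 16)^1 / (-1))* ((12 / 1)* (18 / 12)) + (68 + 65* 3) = 182261 / 712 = 255.98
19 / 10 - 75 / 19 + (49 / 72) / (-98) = -28103 / 13680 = -2.05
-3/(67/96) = -288/67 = -4.30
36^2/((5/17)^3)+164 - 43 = 6382373/125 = 51058.98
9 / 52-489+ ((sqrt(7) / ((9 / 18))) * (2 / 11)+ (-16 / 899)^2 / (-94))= -965552083949 / 1975243244+ 4 * sqrt(7) / 11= -487.86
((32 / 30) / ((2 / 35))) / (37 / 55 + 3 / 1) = 1540 / 303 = 5.08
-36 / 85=-0.42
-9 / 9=-1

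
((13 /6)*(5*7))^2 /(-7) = -29575 /36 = -821.53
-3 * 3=-9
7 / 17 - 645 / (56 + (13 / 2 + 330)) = -3287 / 2669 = -1.23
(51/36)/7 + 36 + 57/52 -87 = -27137/546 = -49.70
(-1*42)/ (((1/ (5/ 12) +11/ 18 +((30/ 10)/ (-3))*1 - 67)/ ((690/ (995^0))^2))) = 1799658000/ 5849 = 307686.44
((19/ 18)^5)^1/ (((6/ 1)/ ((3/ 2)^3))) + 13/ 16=5205475/ 3359232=1.55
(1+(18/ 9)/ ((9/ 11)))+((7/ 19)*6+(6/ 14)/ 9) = 6826/ 1197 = 5.70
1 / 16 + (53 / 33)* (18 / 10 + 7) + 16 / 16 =3647 / 240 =15.20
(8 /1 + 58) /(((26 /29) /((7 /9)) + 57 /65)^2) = 3830376550 /239073987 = 16.02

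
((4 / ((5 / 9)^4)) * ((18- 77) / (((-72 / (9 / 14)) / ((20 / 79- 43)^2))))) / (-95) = -4414526931771 / 10375662500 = -425.47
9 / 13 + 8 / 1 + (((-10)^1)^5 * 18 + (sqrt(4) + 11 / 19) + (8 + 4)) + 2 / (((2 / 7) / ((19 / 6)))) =-2667532661 / 1482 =-1799954.56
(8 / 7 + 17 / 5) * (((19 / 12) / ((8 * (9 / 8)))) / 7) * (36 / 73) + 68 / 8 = 306059 / 35770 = 8.56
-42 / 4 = -21 / 2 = -10.50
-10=-10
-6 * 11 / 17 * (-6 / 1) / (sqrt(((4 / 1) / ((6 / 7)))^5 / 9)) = 2673 * sqrt(42) / 11662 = 1.49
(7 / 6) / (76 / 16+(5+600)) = 14 / 7317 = 0.00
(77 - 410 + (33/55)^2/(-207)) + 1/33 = -6318133/18975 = -332.97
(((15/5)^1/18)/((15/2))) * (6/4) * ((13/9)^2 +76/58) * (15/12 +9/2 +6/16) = 390971/563760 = 0.69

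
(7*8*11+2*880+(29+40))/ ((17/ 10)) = 24450/ 17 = 1438.24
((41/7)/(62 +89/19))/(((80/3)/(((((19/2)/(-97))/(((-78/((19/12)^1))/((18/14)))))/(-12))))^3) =-36648741299/818698354658881732345856000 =-0.00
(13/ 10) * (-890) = -1157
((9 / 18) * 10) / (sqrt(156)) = 5 * sqrt(39) / 78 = 0.40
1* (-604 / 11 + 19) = -395 / 11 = -35.91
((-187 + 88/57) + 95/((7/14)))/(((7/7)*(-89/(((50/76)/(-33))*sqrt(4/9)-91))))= 44339764/9542313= 4.65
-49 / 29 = -1.69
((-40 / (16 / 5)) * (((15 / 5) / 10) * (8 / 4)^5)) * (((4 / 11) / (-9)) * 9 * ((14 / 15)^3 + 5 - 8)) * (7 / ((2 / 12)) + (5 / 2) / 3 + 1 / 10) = -13827968 / 3375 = -4097.18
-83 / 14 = -5.93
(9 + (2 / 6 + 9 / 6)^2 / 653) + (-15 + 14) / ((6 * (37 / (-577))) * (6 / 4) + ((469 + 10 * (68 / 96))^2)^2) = 130118547586515495121261 / 14449352678975772693972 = 9.01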